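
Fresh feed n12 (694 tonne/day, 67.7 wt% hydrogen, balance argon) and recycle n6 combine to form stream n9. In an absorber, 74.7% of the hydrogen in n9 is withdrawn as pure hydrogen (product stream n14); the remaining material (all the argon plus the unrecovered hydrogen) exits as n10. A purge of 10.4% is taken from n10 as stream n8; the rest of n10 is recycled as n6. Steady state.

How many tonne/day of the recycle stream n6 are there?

2069 tonne/day

argon enters only via n12 and leaves only via the purge: 694×0.323 = 0.104×(argon in n10), and the absorber passes all argon, so argon in n9 = argon in n10 = 2155.4 tonne/day.
hydrogen in n9: m_A = 694×0.677 + (1−0.104)·(1−0.747)·m_A, so m_A = 469.84/0.7733 = 607.57 tonne/day.
n10 = (1−0.747)×607.57 + 2155.4 = 2309.1 tonne/day.
Recycle n6 = (1−0.104)×2309.1 = 2069 tonne/day.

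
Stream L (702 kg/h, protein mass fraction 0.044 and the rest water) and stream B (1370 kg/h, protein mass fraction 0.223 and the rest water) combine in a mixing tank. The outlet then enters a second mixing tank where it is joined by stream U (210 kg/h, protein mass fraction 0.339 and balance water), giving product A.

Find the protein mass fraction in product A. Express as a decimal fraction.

Overall, product flow = 2282 kg/h.
protein in = 702×0.044 + 1370×0.223 + 210×0.339 = 407.59 kg/h.
protein fraction in A = 0.179.

0.179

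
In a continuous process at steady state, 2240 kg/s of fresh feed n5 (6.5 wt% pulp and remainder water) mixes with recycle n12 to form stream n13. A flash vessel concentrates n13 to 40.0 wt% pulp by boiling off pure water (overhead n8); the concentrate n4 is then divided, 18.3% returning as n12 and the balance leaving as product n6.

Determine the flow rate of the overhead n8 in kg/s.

1876 kg/s

Overall pulp balance (none leaves overhead): pulp in fresh feed = pulp in product, i.e. 2240×0.065 = (1−0.183)·n4·0.400.
n4 = 145.6/(0.400×0.817) = 445.53 kg/s.
Recycle n12 = 0.183×445.53 = 81.532 kg/s.
Combined feed n13 = 2240 + 81.532 = 2321.5 kg/s.
Overhead n8 = n13 − n4 = 2321.5 − 445.53 = 1876 kg/s.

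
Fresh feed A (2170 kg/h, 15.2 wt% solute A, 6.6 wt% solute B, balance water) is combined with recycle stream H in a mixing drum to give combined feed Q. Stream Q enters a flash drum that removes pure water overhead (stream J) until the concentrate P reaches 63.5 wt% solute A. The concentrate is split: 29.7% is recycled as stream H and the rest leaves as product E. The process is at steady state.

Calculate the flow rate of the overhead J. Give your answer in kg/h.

Overall solute A balance (none leaves overhead): solute A in fresh feed = solute A in product, i.e. 2170×0.152 = (1−0.297)·P·0.635.
P = 329.84/(0.635×0.703) = 738.88 kg/h.
Recycle H = 0.297×738.88 = 219.45 kg/h.
Combined feed Q = 2170 + 219.45 = 2389.4 kg/h.
Overhead J = Q − P = 2389.4 − 738.88 = 1650.6 kg/h.

1651 kg/h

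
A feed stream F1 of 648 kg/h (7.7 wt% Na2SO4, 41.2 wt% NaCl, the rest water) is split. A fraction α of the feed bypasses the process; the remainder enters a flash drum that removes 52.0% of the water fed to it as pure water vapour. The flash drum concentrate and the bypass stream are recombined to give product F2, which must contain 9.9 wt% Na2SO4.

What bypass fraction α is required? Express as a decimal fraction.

0.164

All 648×0.077 = 49.896 kg/h of Na2SO4 reaches F2, so F2 = 49.896/0.099 = 504 kg/h and vapour = 144 kg/h.
The evaporator receives (1−α)·648 of feed at 0.511 water and removes 0.520 of that water:
0.520×0.511×(1−α)×648 = 144
(1−α) = 144/172.19 = 0.8363;  α = 0.1637.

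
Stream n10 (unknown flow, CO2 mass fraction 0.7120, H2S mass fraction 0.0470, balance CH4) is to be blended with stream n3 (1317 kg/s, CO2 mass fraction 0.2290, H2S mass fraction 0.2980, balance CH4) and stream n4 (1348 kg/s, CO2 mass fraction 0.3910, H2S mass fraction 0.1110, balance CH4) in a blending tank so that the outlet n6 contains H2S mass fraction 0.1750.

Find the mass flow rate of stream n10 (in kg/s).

591.6 kg/s

Let n10 be the unknown flow. Total out = 2665 + n10.
H2S balance: 542.09 + 0.047·n10 = 0.175·(2665 + n10)
(0.047 − 0.175)·n10 = 0.175×2665 − 542.09 = -75.719
n10 = -75.719 / -0.128 = 591.55 kg/s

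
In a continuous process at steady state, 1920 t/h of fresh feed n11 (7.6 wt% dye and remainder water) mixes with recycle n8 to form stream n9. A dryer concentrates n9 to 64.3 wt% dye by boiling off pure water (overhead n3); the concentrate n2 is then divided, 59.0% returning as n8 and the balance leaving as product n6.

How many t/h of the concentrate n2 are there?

553.5 t/h

Overall dye balance (none leaves overhead): dye in fresh feed = dye in product, i.e. 1920×0.076 = (1−0.590)·n2·0.643.
n2 = 145.92/(0.643×0.410) = 553.5 t/h.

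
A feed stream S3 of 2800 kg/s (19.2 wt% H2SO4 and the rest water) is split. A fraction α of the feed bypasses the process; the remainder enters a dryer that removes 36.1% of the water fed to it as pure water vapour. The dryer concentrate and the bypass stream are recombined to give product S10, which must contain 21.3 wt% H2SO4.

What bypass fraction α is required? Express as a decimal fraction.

All 2800×0.192 = 537.6 kg/s of H2SO4 reaches S10, so S10 = 537.6/0.213 = 2523.9 kg/s and vapour = 276.06 kg/s.
The evaporator receives (1−α)·2800 of feed at 0.808 water and removes 0.361 of that water:
0.361×0.808×(1−α)×2800 = 276.06
(1−α) = 276.06/816.73 = 0.3380;  α = 0.6620.

0.662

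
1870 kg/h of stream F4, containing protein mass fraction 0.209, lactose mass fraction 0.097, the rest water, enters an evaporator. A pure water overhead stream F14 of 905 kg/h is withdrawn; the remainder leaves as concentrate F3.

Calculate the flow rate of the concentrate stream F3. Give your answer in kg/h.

Concentrate = 1870 − 905 = 965 kg/h.

965 kg/h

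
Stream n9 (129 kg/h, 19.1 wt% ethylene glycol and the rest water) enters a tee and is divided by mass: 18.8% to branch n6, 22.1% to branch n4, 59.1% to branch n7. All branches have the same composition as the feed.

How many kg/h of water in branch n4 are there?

23.06 kg/h

Branch n4 total = 0.221×129 = 28.509 kg/h.
water in n4 = 0.809×28.509 = 23.064 kg/h.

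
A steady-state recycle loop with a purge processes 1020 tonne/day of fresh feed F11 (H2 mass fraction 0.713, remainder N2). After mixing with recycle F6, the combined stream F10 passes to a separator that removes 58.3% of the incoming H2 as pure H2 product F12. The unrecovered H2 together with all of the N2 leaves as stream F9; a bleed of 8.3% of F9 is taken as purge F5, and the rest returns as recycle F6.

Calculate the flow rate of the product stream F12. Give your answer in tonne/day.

H2 in F10: m_A = 1020×0.713 + (1−0.083)·(1−0.583)·m_A, so m_A = 727.26/0.6176 = 1177.5 tonne/day.
Product F12 = 0.583×1177.5 = 686.5 tonne/day.

686.5 tonne/day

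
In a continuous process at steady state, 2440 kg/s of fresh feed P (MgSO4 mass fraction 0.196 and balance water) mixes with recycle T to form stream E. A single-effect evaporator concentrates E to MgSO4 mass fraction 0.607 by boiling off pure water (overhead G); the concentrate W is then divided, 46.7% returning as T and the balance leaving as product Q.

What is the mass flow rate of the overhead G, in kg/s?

1652 kg/s

Overall MgSO4 balance (none leaves overhead): MgSO4 in fresh feed = MgSO4 in product, i.e. 2440×0.196 = (1−0.467)·W·0.607.
W = 478.24/(0.607×0.533) = 1478.2 kg/s.
Recycle T = 0.467×1478.2 = 690.31 kg/s.
Combined feed E = 2440 + 690.31 = 3130.3 kg/s.
Overhead G = E − W = 3130.3 − 1478.2 = 1652.1 kg/s.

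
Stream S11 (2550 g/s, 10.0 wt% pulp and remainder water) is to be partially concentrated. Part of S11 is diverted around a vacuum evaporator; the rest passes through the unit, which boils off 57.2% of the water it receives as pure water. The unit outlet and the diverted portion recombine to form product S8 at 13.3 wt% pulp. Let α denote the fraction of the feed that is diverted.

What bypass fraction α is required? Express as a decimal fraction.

All 2550×0.100 = 255 g/s of pulp reaches S8, so S8 = 255/0.133 = 1917.3 g/s and vapour = 632.71 g/s.
The evaporator receives (1−α)·2550 of feed at 0.900 water and removes 0.572 of that water:
0.572×0.900×(1−α)×2550 = 632.71
(1−α) = 632.71/1312.7 = 0.4820;  α = 0.5180.

0.518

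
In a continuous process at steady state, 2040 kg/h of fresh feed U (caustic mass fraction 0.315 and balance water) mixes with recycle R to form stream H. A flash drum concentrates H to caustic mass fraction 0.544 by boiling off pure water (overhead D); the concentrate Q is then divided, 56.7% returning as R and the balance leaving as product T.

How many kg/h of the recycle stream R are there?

Overall caustic balance (none leaves overhead): caustic in fresh feed = caustic in product, i.e. 2040×0.315 = (1−0.567)·Q·0.544.
Q = 642.6/(0.544×0.433) = 2728.1 kg/h.
Recycle R = 0.567×2728.1 = 1546.8 kg/h.

1547 kg/h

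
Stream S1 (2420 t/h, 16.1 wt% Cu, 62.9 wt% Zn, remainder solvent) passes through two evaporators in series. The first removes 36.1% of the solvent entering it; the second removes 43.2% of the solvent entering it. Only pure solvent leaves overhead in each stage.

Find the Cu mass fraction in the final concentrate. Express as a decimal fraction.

0.186

solvent in feed = 2420×0.210 = 508.2 t/h.
After stage 1: solvent left = (1−0.361)×508.2 = 324.74; stream total = 2236.5 t/h.
After stage 2: solvent left = (1−0.432)×324.74 = 184.45; final concentrate = 2096.3 t/h.
Cu fraction = 389.62/2096.3 = 0.186.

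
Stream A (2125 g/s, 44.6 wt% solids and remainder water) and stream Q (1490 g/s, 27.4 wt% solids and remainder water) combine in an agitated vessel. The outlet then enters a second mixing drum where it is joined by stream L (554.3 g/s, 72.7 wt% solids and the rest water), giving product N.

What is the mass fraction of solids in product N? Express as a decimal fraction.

0.4219

Overall, product flow = 4169.3 g/s.
solids in = 2125×0.446 + 1490×0.274 + 554.3×0.727 = 1759 g/s.
solids fraction in N = 0.4219.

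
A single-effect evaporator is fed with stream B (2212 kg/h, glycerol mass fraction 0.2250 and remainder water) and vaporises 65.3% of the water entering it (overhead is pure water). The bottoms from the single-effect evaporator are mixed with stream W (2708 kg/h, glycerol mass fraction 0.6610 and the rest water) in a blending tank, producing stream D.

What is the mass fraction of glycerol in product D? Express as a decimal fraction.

Vapour removed = 0.653×0.775×2212 = 1119.4 kg/h; concentrate = 1092.6 kg/h.
glycerol reaching the mixer = 497.7 (from concentrate) + 2708×0.661 = 2287.7 kg/h.
Product flow = 1092.6 + 2708 = 3800.6 kg/h; glycerol fraction = 0.6019.

0.6019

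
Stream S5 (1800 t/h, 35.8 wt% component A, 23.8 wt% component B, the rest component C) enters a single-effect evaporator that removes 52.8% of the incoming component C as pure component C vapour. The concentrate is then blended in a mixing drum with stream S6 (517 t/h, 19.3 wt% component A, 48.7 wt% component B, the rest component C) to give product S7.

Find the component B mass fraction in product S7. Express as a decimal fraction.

Vapour removed = 0.528×0.404×1800 = 383.96 t/h; concentrate = 1416 t/h.
component B reaching the mixer = 428.4 (from concentrate) + 517×0.487 = 680.18 t/h.
Product flow = 1416 + 517 = 1933 t/h; component B fraction = 0.3519.

0.3519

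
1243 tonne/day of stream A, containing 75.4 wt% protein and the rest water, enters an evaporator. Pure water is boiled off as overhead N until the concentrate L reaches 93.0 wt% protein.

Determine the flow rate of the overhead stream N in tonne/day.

protein is conserved: 1243×0.754 = 937.22 tonne/day all reports to the concentrate.
Concentrate = 937.22/(target fraction) = 1007.8 tonne/day.
Overhead = 1243 − 1007.8 = 235.23 tonne/day.

235.2 tonne/day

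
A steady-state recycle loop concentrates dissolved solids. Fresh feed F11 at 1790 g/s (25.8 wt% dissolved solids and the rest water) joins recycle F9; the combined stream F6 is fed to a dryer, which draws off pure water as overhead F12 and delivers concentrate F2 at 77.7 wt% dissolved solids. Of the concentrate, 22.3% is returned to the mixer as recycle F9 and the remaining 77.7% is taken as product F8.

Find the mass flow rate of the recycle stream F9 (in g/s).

170.6 g/s

Overall dissolved solids balance (none leaves overhead): dissolved solids in fresh feed = dissolved solids in product, i.e. 1790×0.258 = (1−0.223)·F2·0.777.
F2 = 461.82/(0.777×0.777) = 764.95 g/s.
Recycle F9 = 0.223×764.95 = 170.58 g/s.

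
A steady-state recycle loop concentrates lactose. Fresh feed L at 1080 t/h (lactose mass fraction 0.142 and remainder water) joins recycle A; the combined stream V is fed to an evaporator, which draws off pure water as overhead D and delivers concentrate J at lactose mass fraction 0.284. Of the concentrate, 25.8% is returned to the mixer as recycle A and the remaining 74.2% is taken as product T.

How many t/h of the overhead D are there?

Overall lactose balance (none leaves overhead): lactose in fresh feed = lactose in product, i.e. 1080×0.142 = (1−0.258)·J·0.284.
J = 153.36/(0.284×0.742) = 727.76 t/h.
Recycle A = 0.258×727.76 = 187.76 t/h.
Combined feed V = 1080 + 187.76 = 1267.8 t/h.
Overhead D = V − J = 1267.8 − 727.76 = 540 t/h.

540 t/h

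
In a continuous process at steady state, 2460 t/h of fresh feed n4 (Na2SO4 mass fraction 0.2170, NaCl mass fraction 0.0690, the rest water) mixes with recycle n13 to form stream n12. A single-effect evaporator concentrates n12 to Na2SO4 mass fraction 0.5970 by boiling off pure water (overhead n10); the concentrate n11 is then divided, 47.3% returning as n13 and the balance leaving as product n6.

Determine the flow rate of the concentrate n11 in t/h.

1697 t/h

Overall Na2SO4 balance (none leaves overhead): Na2SO4 in fresh feed = Na2SO4 in product, i.e. 2460×0.217 = (1−0.473)·n11·0.597.
n11 = 533.82/(0.597×0.527) = 1696.7 t/h.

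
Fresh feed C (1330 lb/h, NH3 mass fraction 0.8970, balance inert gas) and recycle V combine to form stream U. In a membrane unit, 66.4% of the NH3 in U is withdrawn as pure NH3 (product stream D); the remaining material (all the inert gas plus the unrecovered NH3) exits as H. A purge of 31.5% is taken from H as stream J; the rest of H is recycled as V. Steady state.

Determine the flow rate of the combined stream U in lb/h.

inert gas enters only via C and leaves only via the purge: 1330×0.103 = 0.315×(inert gas in H), and the membrane unit passes all inert gas, so inert gas in U = inert gas in H = 434.89 lb/h.
NH3 in U: m_A = 1330×0.897 + (1−0.315)·(1−0.664)·m_A, so m_A = 1193/0.7698 = 1549.7 lb/h.
U = 1549.7 + 434.89 = 1984.6 lb/h.

1985 lb/h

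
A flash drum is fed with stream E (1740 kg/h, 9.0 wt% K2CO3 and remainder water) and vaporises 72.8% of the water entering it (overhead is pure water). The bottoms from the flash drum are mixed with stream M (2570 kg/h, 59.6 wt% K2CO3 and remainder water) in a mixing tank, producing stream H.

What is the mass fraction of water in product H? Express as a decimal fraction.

Vapour removed = 0.728×0.910×1740 = 1152.7 kg/h; concentrate = 587.28 kg/h.
water reaching the mixer = 430.68 (from concentrate) + 2570×0.404 = 1469 kg/h.
Product flow = 587.28 + 2570 = 3157.3 kg/h; water fraction = 0.465.

0.465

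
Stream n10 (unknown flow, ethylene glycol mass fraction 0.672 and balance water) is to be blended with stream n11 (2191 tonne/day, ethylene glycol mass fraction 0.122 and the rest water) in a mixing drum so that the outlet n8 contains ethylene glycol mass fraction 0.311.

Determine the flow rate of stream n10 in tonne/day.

Let n10 be the unknown flow. Total out = 2191 + n10.
ethylene glycol balance: 267.3 + 0.672·n10 = 0.311·(2191 + n10)
(0.672 − 0.311)·n10 = 0.311×2191 − 267.3 = 414.1
n10 = 414.1 / 0.361 = 1147.1 tonne/day

1147 tonne/day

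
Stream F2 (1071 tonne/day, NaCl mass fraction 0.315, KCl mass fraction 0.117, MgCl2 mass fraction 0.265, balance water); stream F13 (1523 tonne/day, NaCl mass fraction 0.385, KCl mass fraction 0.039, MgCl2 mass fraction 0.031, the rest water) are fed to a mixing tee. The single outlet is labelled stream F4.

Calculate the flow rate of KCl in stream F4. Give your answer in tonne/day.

KCl out = KCl in = 1071×0.117 + 1523×0.039 = 184.7 tonne/day.

184.7 tonne/day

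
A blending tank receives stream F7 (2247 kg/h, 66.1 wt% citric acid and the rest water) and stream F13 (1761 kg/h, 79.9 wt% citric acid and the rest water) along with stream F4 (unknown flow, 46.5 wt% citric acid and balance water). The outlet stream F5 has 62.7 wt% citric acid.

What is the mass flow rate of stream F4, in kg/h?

2341 kg/h

Let F4 be the unknown flow. Total out = 4008 + F4.
citric acid balance: 2892.3 + 0.465·F4 = 0.627·(4008 + F4)
(0.465 − 0.627)·F4 = 0.627×4008 − 2892.3 = -379.29
F4 = -379.29 / -0.162 = 2341.3 kg/h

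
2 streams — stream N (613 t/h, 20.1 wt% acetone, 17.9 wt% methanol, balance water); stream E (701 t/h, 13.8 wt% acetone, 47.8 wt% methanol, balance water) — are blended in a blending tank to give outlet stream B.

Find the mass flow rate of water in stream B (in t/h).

water out = water in = 613×0.620 + 701×0.384 = 649.24 t/h.

649.2 t/h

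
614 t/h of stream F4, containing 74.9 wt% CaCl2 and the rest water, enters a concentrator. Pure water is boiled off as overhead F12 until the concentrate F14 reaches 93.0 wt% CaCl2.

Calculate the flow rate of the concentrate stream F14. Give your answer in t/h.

494.5 t/h

CaCl2 is conserved: 614×0.749 = 459.89 t/h all reports to the concentrate.
Concentrate = 459.89/(target fraction) = 494.5 t/h.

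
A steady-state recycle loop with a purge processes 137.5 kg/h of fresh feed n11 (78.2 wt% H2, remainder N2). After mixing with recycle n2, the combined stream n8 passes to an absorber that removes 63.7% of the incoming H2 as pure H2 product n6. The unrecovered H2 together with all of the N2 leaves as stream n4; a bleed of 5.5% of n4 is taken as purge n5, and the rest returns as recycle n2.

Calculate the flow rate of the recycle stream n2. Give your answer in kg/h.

571.2 kg/h

N2 enters only via n11 and leaves only via the purge: 137.5×0.218 = 0.055×(N2 in n4), and the absorber passes all N2, so N2 in n8 = N2 in n4 = 545 kg/h.
H2 in n8: m_A = 137.5×0.782 + (1−0.055)·(1−0.637)·m_A, so m_A = 107.53/0.6570 = 163.67 kg/h.
n4 = (1−0.637)×163.67 + 545 = 604.41 kg/h.
Recycle n2 = (1−0.055)×604.41 = 571.17 kg/h.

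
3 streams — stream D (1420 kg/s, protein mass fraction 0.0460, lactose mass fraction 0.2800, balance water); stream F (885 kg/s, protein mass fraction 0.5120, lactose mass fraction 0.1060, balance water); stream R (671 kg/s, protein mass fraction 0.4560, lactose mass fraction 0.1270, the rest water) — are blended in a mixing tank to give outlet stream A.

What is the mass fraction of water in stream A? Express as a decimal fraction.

Total flow out = 1420 + 885 + 671 = 2976 kg/s.
water in = 1420×0.674 + 885×0.382 + 671×0.417 = 1575 kg/s.
water mass fraction in A = 1575/2976 = 0.5292.

0.5292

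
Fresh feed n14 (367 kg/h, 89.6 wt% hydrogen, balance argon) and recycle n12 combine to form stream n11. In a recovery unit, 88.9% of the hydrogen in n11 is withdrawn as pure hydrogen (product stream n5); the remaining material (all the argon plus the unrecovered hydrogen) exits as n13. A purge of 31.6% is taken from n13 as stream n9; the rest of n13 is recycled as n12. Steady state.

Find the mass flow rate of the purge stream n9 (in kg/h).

50.65 kg/h

argon enters only via n14 and leaves only via the purge: 367×0.104 = 0.316×(argon in n13), and the recovery unit passes all argon, so argon in n11 = argon in n13 = 120.78 kg/h.
hydrogen in n11: m_A = 367×0.896 + (1−0.316)·(1−0.889)·m_A, so m_A = 328.83/0.9241 = 355.85 kg/h.
n13 = (1−0.889)×355.85 + 120.78 = 160.28 kg/h.
Purge n9 = 0.316×160.28 = 50.65 kg/h.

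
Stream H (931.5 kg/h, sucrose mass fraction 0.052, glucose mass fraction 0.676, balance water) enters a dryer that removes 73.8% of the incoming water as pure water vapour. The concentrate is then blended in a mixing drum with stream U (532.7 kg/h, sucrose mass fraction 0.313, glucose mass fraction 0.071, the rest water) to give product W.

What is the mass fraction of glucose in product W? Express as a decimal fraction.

Vapour removed = 0.738×0.272×931.5 = 186.99 kg/h; concentrate = 744.51 kg/h.
glucose reaching the mixer = 629.69 (from concentrate) + 532.7×0.071 = 667.52 kg/h.
Product flow = 744.51 + 532.7 = 1277.2 kg/h; glucose fraction = 0.523.

0.523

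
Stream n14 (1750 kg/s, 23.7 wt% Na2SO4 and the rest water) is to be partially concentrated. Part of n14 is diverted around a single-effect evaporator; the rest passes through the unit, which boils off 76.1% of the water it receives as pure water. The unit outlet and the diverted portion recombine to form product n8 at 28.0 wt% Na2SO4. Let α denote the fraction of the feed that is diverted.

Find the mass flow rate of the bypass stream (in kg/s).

1287 kg/s

All 1750×0.237 = 414.75 kg/s of Na2SO4 reaches n8, so n8 = 414.75/0.280 = 1481.2 kg/s and vapour = 268.75 kg/s.
The evaporator receives (1−α)·1750 of feed at 0.763 water and removes 0.761 of that water:
0.761×0.763×(1−α)×1750 = 268.75
(1−α) = 268.75/1016.1 = 0.2645;  α = 0.7355.
Bypass flow = 0.7355×1750 = 1287.2 kg/s.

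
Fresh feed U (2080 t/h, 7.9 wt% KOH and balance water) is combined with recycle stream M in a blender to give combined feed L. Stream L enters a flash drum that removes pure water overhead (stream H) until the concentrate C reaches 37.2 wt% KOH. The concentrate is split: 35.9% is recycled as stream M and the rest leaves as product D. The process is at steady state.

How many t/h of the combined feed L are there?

Overall KOH balance (none leaves overhead): KOH in fresh feed = KOH in product, i.e. 2080×0.079 = (1−0.359)·C·0.372.
C = 164.32/(0.372×0.641) = 689.11 t/h.
Recycle M = 0.359×689.11 = 247.39 t/h.
Combined feed L = 2080 + 247.39 = 2327.4 t/h.

2327 t/h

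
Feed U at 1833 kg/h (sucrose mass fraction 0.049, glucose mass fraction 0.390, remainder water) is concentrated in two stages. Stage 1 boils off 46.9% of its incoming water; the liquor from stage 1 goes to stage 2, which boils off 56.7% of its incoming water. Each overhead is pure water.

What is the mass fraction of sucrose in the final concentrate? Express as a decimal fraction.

0.086

water in feed = 1833×0.561 = 1028.3 kg/h.
After stage 1: water left = (1−0.469)×1028.3 = 546.03; stream total = 1350.7 kg/h.
After stage 2: water left = (1−0.567)×546.03 = 236.43; final concentrate = 1041.1 kg/h.
sucrose fraction = 89.817/1041.1 = 0.086.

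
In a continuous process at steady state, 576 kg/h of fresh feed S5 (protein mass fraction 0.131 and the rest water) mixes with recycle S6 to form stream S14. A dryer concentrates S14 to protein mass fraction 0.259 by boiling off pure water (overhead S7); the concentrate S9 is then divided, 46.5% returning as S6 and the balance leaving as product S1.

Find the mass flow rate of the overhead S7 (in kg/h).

284.7 kg/h

Overall protein balance (none leaves overhead): protein in fresh feed = protein in product, i.e. 576×0.131 = (1−0.465)·S9·0.259.
S9 = 75.456/(0.259×0.535) = 544.55 kg/h.
Recycle S6 = 0.465×544.55 = 253.22 kg/h.
Combined feed S14 = 576 + 253.22 = 829.22 kg/h.
Overhead S7 = S14 − S9 = 829.22 − 544.55 = 284.66 kg/h.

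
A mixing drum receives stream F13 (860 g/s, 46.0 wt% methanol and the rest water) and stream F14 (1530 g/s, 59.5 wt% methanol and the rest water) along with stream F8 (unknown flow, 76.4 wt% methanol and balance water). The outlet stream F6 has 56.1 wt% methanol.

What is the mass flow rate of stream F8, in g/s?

171.6 g/s

Let F8 be the unknown flow. Total out = 2390 + F8.
methanol balance: 1305.9 + 0.764·F8 = 0.561·(2390 + F8)
(0.764 − 0.561)·F8 = 0.561×2390 − 1305.9 = 34.84
F8 = 34.84 / 0.203 = 171.63 g/s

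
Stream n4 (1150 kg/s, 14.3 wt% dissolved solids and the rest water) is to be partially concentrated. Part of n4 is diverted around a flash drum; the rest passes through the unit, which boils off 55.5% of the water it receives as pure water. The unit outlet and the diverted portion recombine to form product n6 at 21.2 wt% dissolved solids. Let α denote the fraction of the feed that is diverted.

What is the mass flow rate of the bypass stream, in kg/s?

All 1150×0.143 = 164.45 kg/s of dissolved solids reaches n6, so n6 = 164.45/0.212 = 775.71 kg/s and vapour = 374.29 kg/s.
The evaporator receives (1−α)·1150 of feed at 0.857 water and removes 0.555 of that water:
0.555×0.857×(1−α)×1150 = 374.29
(1−α) = 374.29/546.98 = 0.6843;  α = 0.3157.
Bypass flow = 0.3157×1150 = 363.07 kg/s.

363.1 kg/s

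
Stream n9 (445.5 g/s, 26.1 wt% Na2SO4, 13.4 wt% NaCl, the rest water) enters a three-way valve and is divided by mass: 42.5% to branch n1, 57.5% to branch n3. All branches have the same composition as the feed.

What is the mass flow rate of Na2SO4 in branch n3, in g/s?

Branch n3 total = 0.575×445.5 = 256.16 g/s.
Na2SO4 in n3 = 0.261×256.16 = 66.858 g/s.

66.86 g/s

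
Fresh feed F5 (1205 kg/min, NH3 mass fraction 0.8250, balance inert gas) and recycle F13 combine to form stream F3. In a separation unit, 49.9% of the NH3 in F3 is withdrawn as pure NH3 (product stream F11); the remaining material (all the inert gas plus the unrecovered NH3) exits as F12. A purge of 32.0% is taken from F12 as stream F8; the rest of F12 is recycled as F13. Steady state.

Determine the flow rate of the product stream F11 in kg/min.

NH3 in F3: m_A = 1205×0.825 + (1−0.320)·(1−0.499)·m_A, so m_A = 994.12/0.6593 = 1507.8 kg/min.
Product F11 = 0.499×1507.8 = 752.39 kg/min.

752.4 kg/min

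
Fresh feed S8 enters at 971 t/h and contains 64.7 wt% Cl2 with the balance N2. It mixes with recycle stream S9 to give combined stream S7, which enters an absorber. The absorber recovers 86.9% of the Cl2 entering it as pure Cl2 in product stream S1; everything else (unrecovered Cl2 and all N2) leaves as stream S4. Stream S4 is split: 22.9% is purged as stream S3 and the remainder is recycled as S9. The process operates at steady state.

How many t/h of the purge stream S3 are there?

N2 enters only via S8 and leaves only via the purge: 971×0.353 = 0.229×(N2 in S4), and the absorber passes all N2, so N2 in S7 = N2 in S4 = 1496.8 t/h.
Cl2 in S7: m_A = 971×0.647 + (1−0.229)·(1−0.869)·m_A, so m_A = 628.24/0.8990 = 698.82 t/h.
S4 = (1−0.869)×698.82 + 1496.8 = 1588.3 t/h.
Purge S3 = 0.229×1588.3 = 363.73 t/h.

363.7 t/h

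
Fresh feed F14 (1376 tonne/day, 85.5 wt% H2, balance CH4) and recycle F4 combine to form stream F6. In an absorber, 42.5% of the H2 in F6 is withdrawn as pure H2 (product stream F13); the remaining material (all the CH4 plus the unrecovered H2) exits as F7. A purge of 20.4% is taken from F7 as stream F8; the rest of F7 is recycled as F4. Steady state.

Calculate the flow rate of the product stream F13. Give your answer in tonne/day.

922 tonne/day

H2 in F6: m_A = 1376×0.855 + (1−0.204)·(1−0.425)·m_A, so m_A = 1176.5/0.5423 = 2169.4 tonne/day.
Product F13 = 0.425×2169.4 = 922.01 tonne/day.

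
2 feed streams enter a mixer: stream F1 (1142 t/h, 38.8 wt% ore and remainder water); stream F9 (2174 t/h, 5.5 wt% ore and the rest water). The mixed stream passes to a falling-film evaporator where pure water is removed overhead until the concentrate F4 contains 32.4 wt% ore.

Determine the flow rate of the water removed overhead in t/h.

1579 t/h

ore entering = 1142×0.388 + 2174×0.055 = 562.67 t/h.
All ore reports to F4, so F4 = 562.67/0.324 = 1736.6 t/h.
Total feed = 3316 t/h; overhead = 3316 − 1736.6 = 1579.4 t/h.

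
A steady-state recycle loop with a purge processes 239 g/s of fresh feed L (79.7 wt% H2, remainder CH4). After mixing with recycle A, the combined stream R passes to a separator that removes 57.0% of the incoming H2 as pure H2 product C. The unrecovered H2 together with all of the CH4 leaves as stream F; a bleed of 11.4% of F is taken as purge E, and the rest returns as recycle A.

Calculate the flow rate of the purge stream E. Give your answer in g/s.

63.6 g/s

CH4 enters only via L and leaves only via the purge: 239×0.203 = 0.114×(CH4 in F), and the separator passes all CH4, so CH4 in R = CH4 in F = 425.59 g/s.
H2 in R: m_A = 239×0.797 + (1−0.114)·(1−0.570)·m_A, so m_A = 190.48/0.6190 = 307.72 g/s.
F = (1−0.570)×307.72 + 425.59 = 557.91 g/s.
Purge E = 0.114×557.91 = 63.601 g/s.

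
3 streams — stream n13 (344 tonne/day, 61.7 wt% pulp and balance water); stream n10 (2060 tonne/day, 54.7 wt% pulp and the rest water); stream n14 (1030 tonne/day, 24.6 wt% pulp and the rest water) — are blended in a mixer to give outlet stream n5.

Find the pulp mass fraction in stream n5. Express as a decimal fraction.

0.464

Total flow out = 344 + 2060 + 1030 = 3434 tonne/day.
pulp in = 344×0.617 + 2060×0.547 + 1030×0.246 = 1592.4 tonne/day.
pulp mass fraction in n5 = 1592.4/3434 = 0.464.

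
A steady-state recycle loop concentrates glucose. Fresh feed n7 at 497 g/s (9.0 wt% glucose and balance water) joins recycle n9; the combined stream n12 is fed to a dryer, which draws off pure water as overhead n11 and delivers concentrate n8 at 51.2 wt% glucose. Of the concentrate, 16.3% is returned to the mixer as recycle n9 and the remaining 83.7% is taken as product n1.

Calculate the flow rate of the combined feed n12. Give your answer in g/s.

514 g/s

Overall glucose balance (none leaves overhead): glucose in fresh feed = glucose in product, i.e. 497×0.090 = (1−0.163)·n8·0.512.
n8 = 44.73/(0.512×0.837) = 104.38 g/s.
Recycle n9 = 0.163×104.38 = 17.013 g/s.
Combined feed n12 = 497 + 17.013 = 514.01 g/s.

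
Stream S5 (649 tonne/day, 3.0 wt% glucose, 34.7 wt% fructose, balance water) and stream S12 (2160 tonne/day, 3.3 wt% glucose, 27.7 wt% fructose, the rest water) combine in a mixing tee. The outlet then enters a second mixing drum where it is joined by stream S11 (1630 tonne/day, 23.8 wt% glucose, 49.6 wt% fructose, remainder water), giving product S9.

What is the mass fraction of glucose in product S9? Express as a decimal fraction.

Overall, product flow = 4439 tonne/day.
glucose in = 649×0.030 + 2160×0.033 + 1630×0.238 = 478.69 tonne/day.
glucose fraction in S9 = 0.108.

0.108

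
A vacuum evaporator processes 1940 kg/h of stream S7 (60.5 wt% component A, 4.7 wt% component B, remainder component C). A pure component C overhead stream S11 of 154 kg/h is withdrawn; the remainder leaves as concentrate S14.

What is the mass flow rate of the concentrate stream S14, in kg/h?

1786 kg/h

Concentrate = 1940 − 154 = 1786 kg/h.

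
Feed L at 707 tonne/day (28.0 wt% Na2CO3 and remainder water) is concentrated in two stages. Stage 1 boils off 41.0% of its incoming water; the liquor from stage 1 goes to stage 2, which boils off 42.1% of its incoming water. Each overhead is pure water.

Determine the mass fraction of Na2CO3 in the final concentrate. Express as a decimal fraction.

0.532

water in feed = 707×0.720 = 509.04 tonne/day.
After stage 1: water left = (1−0.410)×509.04 = 300.33; stream total = 498.29 tonne/day.
After stage 2: water left = (1−0.421)×300.33 = 173.89; final concentrate = 371.85 tonne/day.
Na2CO3 fraction = 197.96/371.85 = 0.532.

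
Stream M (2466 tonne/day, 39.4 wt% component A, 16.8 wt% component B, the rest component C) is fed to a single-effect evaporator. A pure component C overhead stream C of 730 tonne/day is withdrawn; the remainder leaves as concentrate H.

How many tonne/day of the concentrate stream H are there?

Concentrate = 2466 − 730 = 1736 tonne/day.

1736 tonne/day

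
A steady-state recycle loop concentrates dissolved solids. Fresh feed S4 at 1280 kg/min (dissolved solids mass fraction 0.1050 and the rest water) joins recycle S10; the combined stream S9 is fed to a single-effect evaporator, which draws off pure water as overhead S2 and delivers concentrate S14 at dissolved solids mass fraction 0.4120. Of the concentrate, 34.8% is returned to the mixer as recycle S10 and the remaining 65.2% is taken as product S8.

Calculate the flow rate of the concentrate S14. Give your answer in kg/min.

500.3 kg/min

Overall dissolved solids balance (none leaves overhead): dissolved solids in fresh feed = dissolved solids in product, i.e. 1280×0.105 = (1−0.348)·S14·0.412.
S14 = 134.4/(0.412×0.652) = 500.33 kg/min.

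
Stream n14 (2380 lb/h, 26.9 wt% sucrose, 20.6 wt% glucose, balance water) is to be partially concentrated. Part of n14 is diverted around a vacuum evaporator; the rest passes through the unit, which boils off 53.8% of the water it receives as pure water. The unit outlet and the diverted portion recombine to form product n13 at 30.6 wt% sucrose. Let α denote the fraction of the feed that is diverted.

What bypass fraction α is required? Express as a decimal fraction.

All 2380×0.269 = 640.22 lb/h of sucrose reaches n13, so n13 = 640.22/0.306 = 2092.2 lb/h and vapour = 287.78 lb/h.
The evaporator receives (1−α)·2380 of feed at 0.525 water and removes 0.538 of that water:
0.538×0.525×(1−α)×2380 = 287.78
(1−α) = 287.78/672.23 = 0.4281;  α = 0.5719.

0.572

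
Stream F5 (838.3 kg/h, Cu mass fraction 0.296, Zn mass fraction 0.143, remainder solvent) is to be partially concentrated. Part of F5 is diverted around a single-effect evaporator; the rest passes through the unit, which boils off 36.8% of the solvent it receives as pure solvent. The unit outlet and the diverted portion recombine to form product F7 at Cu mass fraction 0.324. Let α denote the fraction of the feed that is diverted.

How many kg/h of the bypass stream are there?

487.4 kg/h

All 838.3×0.296 = 248.14 kg/h of Cu reaches F7, so F7 = 248.14/0.324 = 765.85 kg/h and vapour = 72.446 kg/h.
The evaporator receives (1−α)·838.3 of feed at 0.561 solvent and removes 0.368 of that solvent:
0.368×0.561×(1−α)×838.3 = 72.446
(1−α) = 72.446/173.07 = 0.4186;  α = 0.5814.
Bypass flow = 0.5814×838.3 = 487.39 kg/h.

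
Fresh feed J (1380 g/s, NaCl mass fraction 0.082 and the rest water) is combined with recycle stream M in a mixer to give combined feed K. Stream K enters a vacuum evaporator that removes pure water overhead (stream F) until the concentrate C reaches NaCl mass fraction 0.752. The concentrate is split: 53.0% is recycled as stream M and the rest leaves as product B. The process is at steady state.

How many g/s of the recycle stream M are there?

Overall NaCl balance (none leaves overhead): NaCl in fresh feed = NaCl in product, i.e. 1380×0.082 = (1−0.530)·C·0.752.
C = 113.16/(0.752×0.470) = 320.17 g/s.
Recycle M = 0.530×320.17 = 169.69 g/s.

169.7 g/s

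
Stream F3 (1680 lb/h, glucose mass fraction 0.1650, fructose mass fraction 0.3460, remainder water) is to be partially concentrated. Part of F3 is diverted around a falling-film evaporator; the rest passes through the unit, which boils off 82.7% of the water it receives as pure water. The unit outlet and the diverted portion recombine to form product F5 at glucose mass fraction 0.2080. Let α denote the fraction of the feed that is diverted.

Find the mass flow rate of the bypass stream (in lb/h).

All 1680×0.165 = 277.2 lb/h of glucose reaches F5, so F5 = 277.2/0.208 = 1332.7 lb/h and vapour = 347.31 lb/h.
The evaporator receives (1−α)·1680 of feed at 0.489 water and removes 0.827 of that water:
0.827×0.489×(1−α)×1680 = 347.31
(1−α) = 347.31/679.4 = 0.5112;  α = 0.4888.
Bypass flow = 0.4888×1680 = 821.18 lb/h.

821.2 lb/h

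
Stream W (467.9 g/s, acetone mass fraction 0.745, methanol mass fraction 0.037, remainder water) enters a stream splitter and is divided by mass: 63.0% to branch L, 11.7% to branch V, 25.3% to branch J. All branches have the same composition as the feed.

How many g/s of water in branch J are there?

25.81 g/s

Branch J total = 0.253×467.9 = 118.38 g/s.
water in J = 0.218×118.38 = 25.807 g/s.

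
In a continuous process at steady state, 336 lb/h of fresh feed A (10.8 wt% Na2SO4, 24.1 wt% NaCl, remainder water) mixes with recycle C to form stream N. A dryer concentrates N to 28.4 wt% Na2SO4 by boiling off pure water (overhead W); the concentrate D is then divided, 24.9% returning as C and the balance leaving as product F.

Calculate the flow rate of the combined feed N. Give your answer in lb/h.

378.4 lb/h

Overall Na2SO4 balance (none leaves overhead): Na2SO4 in fresh feed = Na2SO4 in product, i.e. 336×0.108 = (1−0.249)·D·0.284.
D = 36.288/(0.284×0.751) = 170.14 lb/h.
Recycle C = 0.249×170.14 = 42.365 lb/h.
Combined feed N = 336 + 42.365 = 378.36 lb/h.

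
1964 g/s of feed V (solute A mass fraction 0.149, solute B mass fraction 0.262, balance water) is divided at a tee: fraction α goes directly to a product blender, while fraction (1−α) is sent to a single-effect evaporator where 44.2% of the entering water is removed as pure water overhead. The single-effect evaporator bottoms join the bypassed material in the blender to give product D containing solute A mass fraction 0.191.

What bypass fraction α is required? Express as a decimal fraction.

0.155

All 1964×0.149 = 292.64 g/s of solute A reaches D, so D = 292.64/0.191 = 1532.1 g/s and vapour = 431.87 g/s.
The evaporator receives (1−α)·1964 of feed at 0.589 water and removes 0.442 of that water:
0.442×0.589×(1−α)×1964 = 431.87
(1−α) = 431.87/511.3 = 0.8447;  α = 0.1553.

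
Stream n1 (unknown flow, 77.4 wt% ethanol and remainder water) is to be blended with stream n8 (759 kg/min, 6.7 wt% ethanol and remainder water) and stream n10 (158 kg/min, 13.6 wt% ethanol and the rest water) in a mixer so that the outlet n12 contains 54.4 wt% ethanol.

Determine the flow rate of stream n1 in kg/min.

Let n1 be the unknown flow. Total out = 917 + n1.
ethanol balance: 72.341 + 0.774·n1 = 0.544·(917 + n1)
(0.774 − 0.544)·n1 = 0.544×917 − 72.341 = 426.51
n1 = 426.51 / 0.230 = 1854.4 kg/min

1854 kg/min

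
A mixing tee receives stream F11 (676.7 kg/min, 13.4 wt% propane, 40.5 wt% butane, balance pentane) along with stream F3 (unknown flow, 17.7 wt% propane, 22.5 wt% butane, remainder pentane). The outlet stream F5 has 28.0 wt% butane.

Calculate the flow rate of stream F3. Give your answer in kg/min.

Let F3 be the unknown flow. Total out = 676.7 + F3.
butane balance: 274.06 + 0.225·F3 = 0.280·(676.7 + F3)
(0.225 − 0.280)·F3 = 0.280×676.7 − 274.06 = -84.588
F3 = -84.588 / -0.055 = 1538 kg/min

1538 kg/min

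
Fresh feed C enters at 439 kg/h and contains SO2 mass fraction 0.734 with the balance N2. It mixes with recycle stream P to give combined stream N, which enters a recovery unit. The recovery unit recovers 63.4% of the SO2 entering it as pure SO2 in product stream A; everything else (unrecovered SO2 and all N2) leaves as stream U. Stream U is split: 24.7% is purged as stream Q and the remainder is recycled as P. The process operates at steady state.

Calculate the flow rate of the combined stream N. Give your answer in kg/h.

N2 enters only via C and leaves only via the purge: 439×0.266 = 0.247×(N2 in U), and the recovery unit passes all N2, so N2 in N = N2 in U = 472.77 kg/h.
SO2 in N: m_A = 439×0.734 + (1−0.247)·(1−0.634)·m_A, so m_A = 322.23/0.7244 = 444.82 kg/h.
N = 444.82 + 472.77 = 917.59 kg/h.

917.6 kg/h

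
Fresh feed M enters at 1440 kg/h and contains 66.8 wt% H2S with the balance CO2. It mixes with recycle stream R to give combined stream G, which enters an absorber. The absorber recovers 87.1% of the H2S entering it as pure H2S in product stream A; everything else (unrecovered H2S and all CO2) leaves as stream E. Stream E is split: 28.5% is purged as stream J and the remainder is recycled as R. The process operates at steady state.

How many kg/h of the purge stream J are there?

517 kg/h

CO2 enters only via M and leaves only via the purge: 1440×0.332 = 0.285×(CO2 in E), and the absorber passes all CO2, so CO2 in G = CO2 in E = 1677.5 kg/h.
H2S in G: m_A = 1440×0.668 + (1−0.285)·(1−0.871)·m_A, so m_A = 961.92/0.9078 = 1059.7 kg/h.
E = (1−0.871)×1059.7 + 1677.5 = 1814.2 kg/h.
Purge J = 0.285×1814.2 = 517.04 kg/h.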